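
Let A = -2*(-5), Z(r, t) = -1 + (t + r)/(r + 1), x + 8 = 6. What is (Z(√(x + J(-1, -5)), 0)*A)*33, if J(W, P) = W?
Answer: 330*I/(√3 - I) ≈ -82.5 + 142.89*I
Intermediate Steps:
x = -2 (x = -8 + 6 = -2)
Z(r, t) = -1 + (r + t)/(1 + r)
A = 10
(Z(√(x + J(-1, -5)), 0)*A)*33 = (((-1 + 0)/(1 + √(-2 - 1)))*10)*33 = ((-1/(1 + √(-3)))*10)*33 = ((-1/(1 + I*√3))*10)*33 = (-1/(1 + I*√3)*10)*33 = -10/(1 + I*√3)*33 = -330/(1 + I*√3)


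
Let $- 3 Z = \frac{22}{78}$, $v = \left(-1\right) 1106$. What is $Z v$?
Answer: $\frac{12166}{117} \approx 103.98$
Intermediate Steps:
$v = -1106$
$Z = - \frac{11}{117}$ ($Z = - \frac{22 \cdot \frac{1}{78}}{3} = \left(- \frac{1}{3}\right) \frac{11}{39} = - \frac{11}{117} \approx -0.094017$)
$Z v = \left(- \frac{11}{117}\right) \left(-1106\right) = \frac{12166}{117}$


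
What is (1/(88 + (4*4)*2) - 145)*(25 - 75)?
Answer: 86995/12 ≈ 7249.6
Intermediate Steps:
(1/(88 + (4*4)*2) - 145)*(25 - 75) = (1/(88 + 16*2) - 145)*(-50) = (1/(88 + 32) - 145)*(-50) = (1/120 - 145)*(-50) = -17399/120*(-50) = 86995/12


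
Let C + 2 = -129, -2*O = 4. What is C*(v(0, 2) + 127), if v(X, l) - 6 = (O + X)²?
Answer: -17947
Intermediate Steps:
O = -2 (O = -½*4 = -2)
C = -131 (C = -2 - 129 = -131)
v(X, l) = 6 + (-2 + X)²
C*(v(0, 2) + 127) = -131*((6 + (-2 + 0)²) + 127) = -131*((6 + (-2)²) + 127) = -131*((6 + 4) + 127) = -131*(10 + 127) = -131*137 = -17947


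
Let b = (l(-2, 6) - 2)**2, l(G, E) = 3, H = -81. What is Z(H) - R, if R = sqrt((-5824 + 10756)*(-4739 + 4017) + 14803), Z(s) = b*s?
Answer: -81 - I*sqrt(3546101) ≈ -81.0 - 1883.1*I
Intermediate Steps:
b = 1 (b = (3 - 2)**2 = 1**2 = 1)
Z(s) = s (Z(s) = 1*s = s)
R = I*sqrt(3546101) (R = sqrt(4932*(-722) + 14803) = sqrt(-3560904 + 14803) = sqrt(-3546101) = I*sqrt(3546101) ≈ 1883.1*I)
Z(H) - R = -81 - I*sqrt(3546101)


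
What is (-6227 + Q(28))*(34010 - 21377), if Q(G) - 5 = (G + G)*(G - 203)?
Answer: -202405926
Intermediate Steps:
Q(G) = 5 + 2*G*(-203 + G) (Q(G) = 5 + (G + G)*(G - 203) = 5 + (2*G)*(-203 + G) = 5 + 2*G*(-203 + G))
(-6227 + Q(28))*(34010 - 21377) = (-6227 + (5 - 406*28 + 2*28**2))*(34010 - 21377) = (-6227 + (5 - 11368 + 2*784))*12633 = (-6227 + (5 - 11368 + 1568))*12633 = (-6227 - 9795)*12633 = -16022*12633 = -202405926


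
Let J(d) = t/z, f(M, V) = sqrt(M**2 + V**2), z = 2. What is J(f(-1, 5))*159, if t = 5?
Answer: 795/2 ≈ 397.50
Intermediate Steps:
J(d) = 5/2
J(f(-1, 5))*159 = (5/2)*159 = 795/2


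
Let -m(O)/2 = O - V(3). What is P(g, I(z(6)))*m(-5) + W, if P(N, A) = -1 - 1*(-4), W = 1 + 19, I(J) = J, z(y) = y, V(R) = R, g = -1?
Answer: 68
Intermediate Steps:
m(O) = 6 - 2*O (m(O) = -2*(O - 1*3) = -2*(O - 3) = -2*(-3 + O) = 6 - 2*O)
W = 20
P(N, A) = 3 (P(N, A) = -1 + 4 = 3)
P(g, I(z(6)))*m(-5) + W = 3*(6 - 2*(-5)) + 20 = 3*(6 + 10) + 20 = 3*16 + 20 = 48 + 20 = 68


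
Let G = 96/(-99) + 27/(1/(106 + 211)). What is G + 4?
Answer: 282547/33 ≈ 8562.0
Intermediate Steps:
G = 282415/33 (G = 96*(-1/99) + 27/(1/317) = -32/33 + 27/(1/317) = -32/33 + 27*317 = -32/33 + 8559 = 282415/33 ≈ 8558.0)
G + 4 = 282415/33 + 4 = 282547/33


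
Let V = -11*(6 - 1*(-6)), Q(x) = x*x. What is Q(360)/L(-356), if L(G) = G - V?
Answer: -4050/7 ≈ -578.57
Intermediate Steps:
Q(x) = x²
V = -132 (V = -11*(6 + 6) = -11*12 = -132)
L(G) = 132 + G (L(G) = G - 1*(-132) = G + 132 = 132 + G)
Q(360)/L(-356) = 360²/(132 - 356) = 129600/(-224) = 129600*(-1/224) = -4050/7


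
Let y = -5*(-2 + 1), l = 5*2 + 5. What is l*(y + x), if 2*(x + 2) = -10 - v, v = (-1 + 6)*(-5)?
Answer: 315/2 ≈ 157.50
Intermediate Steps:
l = 15 (l = 10 + 5 = 15)
v = -25 (v = 5*(-5) = -25)
y = 5 (y = -5*(-1) = 5)
x = 11/2 (x = -2 + (-10 - 1*(-25))/2 = -2 + (-10 + 25)/2 = -2 + (½)*15 = -2 + 15/2 = 11/2 ≈ 5.5000)
l*(y + x) = 15*(5 + 11/2) = 15*(21/2) = 315/2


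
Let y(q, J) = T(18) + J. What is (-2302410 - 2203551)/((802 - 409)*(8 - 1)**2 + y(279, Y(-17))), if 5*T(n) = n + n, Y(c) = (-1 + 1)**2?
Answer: -7509935/32107 ≈ -233.90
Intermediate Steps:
Y(c) = 0 (Y(c) = 0**2 = 0)
T(n) = 2*n/5 (T(n) = (n + n)/5 = (2*n)/5 = 2*n/5)
y(q, J) = 36/5 + J (y(q, J) = (2/5)*18 + J = 36/5 + J)
(-2302410 - 2203551)/((802 - 409)*(8 - 1)**2 + y(279, Y(-17))) = (-2302410 - 2203551)/((802 - 409)*(8 - 1)**2 + (36/5 + 0)) = -4505961/(393*7**2 + 36/5) = -4505961/(393*49 + 36/5) = -4505961/(19257 + 36/5) = -4505961/96321/5 = -4505961*5/96321 = -7509935/32107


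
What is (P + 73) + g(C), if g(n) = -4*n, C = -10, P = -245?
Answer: -132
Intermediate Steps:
(P + 73) + g(C) = (-245 + 73) - 4*(-10) = -172 + 40 = -132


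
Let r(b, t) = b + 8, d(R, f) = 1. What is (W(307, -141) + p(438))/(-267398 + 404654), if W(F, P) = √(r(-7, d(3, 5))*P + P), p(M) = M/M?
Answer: 1/137256 + I*√282/137256 ≈ 7.2857e-6 + 0.00012235*I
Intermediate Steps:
r(b, t) = 8 + b
p(M) = 1
W(F, P) = √2*√P (W(F, P) = √((8 - 7)*P + P) = √(1*P + P) = √(P + P) = √(2*P) = √2*√P)
(W(307, -141) + p(438))/(-267398 + 404654) = (√2*√(-141) + 1)/(-267398 + 404654) = (√2*(I*√141) + 1)/137256 = (I*√282 + 1)*(1/137256) = (1 + I*√282)*(1/137256) = 1/137256 + I*√282/137256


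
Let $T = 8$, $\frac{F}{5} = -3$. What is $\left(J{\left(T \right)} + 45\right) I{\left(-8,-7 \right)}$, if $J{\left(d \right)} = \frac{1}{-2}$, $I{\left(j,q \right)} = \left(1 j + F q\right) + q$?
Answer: $4005$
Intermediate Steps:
$F = -15$ ($F = 5 \left(-3\right) = -15$)
$I{\left(j,q \right)} = j - 14 q$ ($I{\left(j,q \right)} = \left(1 j - 15 q\right) + q = \left(j - 15 q\right) + q = j - 14 q$)
$J{\left(d \right)} = - \frac{1}{2}$
$\left(J{\left(T \right)} + 45\right) I{\left(-8,-7 \right)} = \left(- \frac{1}{2} + 45\right) \left(-8 - -98\right) = \frac{89 \left(-8 + 98\right)}{2} = \frac{89}{2} \cdot 90 = 4005$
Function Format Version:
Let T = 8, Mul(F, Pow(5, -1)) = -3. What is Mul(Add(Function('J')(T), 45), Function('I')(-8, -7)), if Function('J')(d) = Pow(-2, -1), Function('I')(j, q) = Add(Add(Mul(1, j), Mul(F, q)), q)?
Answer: 4005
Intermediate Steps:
F = -15 (F = Mul(5, -3) = -15)
Function('I')(j, q) = Add(j, Mul(-14, q)) (Function('I')(j, q) = Add(Add(Mul(1, j), Mul(-15, q)), q) = Add(Add(j, Mul(-15, q)), q) = Add(j, Mul(-14, q)))
Function('J')(d) = Rational(-1, 2)
Mul(Add(Function('J')(T), 45), Function('I')(-8, -7)) = Mul(Add(Rational(-1, 2), 45), Add(-8, Mul(-14, -7))) = Mul(Rational(89, 2), Add(-8, 98)) = Mul(Rational(89, 2), 90) = 4005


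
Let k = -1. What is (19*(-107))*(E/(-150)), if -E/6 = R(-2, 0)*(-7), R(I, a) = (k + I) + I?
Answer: -14231/5 ≈ -2846.2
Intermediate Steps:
R(I, a) = -1 + 2*I (R(I, a) = (-1 + I) + I = -1 + 2*I)
E = -210 (E = -6*(-1 + 2*(-2))*(-7) = -6*(-1 - 4)*(-7) = -(-30)*(-7) = -6*35 = -210)
(19*(-107))*(E/(-150)) = (19*(-107))*(-210/(-150)) = -(-426930)*(-1)/150 = -2033*7/5 = -14231/5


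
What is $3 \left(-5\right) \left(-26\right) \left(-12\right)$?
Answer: $-4680$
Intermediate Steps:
$3 \left(-5\right) \left(-26\right) \left(-12\right) = \left(-15\right) \left(-26\right) \left(-12\right) = 390 \left(-12\right) = -4680$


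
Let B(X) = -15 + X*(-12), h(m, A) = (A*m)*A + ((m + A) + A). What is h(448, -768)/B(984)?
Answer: -264240064/11823 ≈ -22350.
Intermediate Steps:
h(m, A) = m + 2*A + m*A² (h(m, A) = m*A² + ((A + m) + A) = m*A² + (m + 2*A) = m + 2*A + m*A²)
B(X) = -15 - 12*X
h(448, -768)/B(984) = (448 + 2*(-768) + 448*(-768)²)/(-15 - 12*984) = (448 - 1536 + 448*589824)/(-15 - 11808) = (448 - 1536 + 264241152)/(-11823) = 264240064*(-1/11823) = -264240064/11823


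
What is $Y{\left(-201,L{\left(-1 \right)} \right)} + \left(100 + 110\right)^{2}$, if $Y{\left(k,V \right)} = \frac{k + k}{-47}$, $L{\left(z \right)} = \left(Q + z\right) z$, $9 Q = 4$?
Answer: $\frac{2073102}{47} \approx 44109.0$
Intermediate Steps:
$Q = \frac{4}{9}$ ($Q = \frac{1}{9} \cdot 4 = \frac{4}{9} \approx 0.44444$)
$L{\left(z \right)} = z \left(\frac{4}{9} + z\right)$ ($L{\left(z \right)} = \left(\frac{4}{9} + z\right) z = z \left(\frac{4}{9} + z\right)$)
$Y{\left(k,V \right)} = - \frac{2 k}{47}$ ($Y{\left(k,V \right)} = 2 k \left(- \frac{1}{47}\right) = - \frac{2 k}{47}$)
$Y{\left(-201,L{\left(-1 \right)} \right)} + \left(100 + 110\right)^{2} = \left(- \frac{2}{47}\right) \left(-201\right) + \left(100 + 110\right)^{2} = \frac{402}{47} + 210^{2} = \frac{402}{47} + 44100 = \frac{2073102}{47}$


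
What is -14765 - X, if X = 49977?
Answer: -64742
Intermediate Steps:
-14765 - X = -14765 - 1*49977 = -14765 - 49977 = -64742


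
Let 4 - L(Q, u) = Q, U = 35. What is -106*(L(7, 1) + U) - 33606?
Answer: -36998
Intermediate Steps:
L(Q, u) = 4 - Q
-106*(L(7, 1) + U) - 33606 = -106*((4 - 1*7) + 35) - 33606 = -106*((4 - 7) + 35) - 33606 = -106*(-3 + 35) - 33606 = -106*32 - 33606 = -3392 - 33606 = -36998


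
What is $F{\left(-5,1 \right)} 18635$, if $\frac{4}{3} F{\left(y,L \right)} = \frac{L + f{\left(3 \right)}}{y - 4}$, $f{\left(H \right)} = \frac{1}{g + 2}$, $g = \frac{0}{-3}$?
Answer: $- \frac{18635}{8} \approx -2329.4$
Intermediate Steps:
$g = 0$ ($g = 0 \left(- \frac{1}{3}\right) = 0$)
$f{\left(H \right)} = \frac{1}{2}$ ($f{\left(H \right)} = \frac{1}{0 + 2} = \frac{1}{2}$)
$F{\left(y,L \right)} = \frac{3 \left(\frac{1}{2} + L\right)}{4 \left(-4 + y\right)}$ ($F{\left(y,L \right)} = \frac{3 \frac{L + \frac{1}{2}}{y - 4}}{4} = \frac{3 \frac{\frac{1}{2} + L}{-4 + y}}{4} = \frac{3 \left(\frac{1}{2} + L\right)}{4 \left(-4 + y\right)}$)
$F{\left(-5,1 \right)} 18635 = \frac{3 \left(1 + 2 \cdot 1\right)}{8 \left(-4 - 5\right)} 18635 = \frac{3 \left(1 + 2\right)}{8 \left(-9\right)} 18635 = \frac{3}{8} \left(- \frac{1}{9}\right) 3 \cdot 18635 = \left(- \frac{1}{8}\right) 18635 = - \frac{18635}{8}$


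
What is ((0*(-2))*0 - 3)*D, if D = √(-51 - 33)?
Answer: -6*I*√21 ≈ -27.495*I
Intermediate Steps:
D = 2*I*√21 (D = √(-84) = 2*I*√21 ≈ 9.1651*I)
((0*(-2))*0 - 3)*D = ((0*(-2))*0 - 3)*(2*I*√21) = (0*0 - 3)*(2*I*√21) = (0 - 3)*(2*I*√21) = -6*I*√21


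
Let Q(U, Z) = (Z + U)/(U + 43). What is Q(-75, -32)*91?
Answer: 9737/32 ≈ 304.28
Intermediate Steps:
Q(U, Z) = (U + Z)/(43 + U)
Q(-75, -32)*91 = ((-75 - 32)/(43 - 75))*91 = (-107/(-32))*91 = -1/32*(-107)*91 = (107/32)*91 = 9737/32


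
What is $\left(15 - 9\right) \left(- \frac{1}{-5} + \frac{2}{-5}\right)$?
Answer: $- \frac{6}{5} \approx -1.2$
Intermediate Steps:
$\left(15 - 9\right) \left(- \frac{1}{-5} + \frac{2}{-5}\right) = 6 \left(\left(-1\right) \left(- \frac{1}{5}\right) + 2 \left(- \frac{1}{5}\right)\right) = 6 \left(\frac{1}{5} - \frac{2}{5}\right) = 6 \left(- \frac{1}{5}\right) = - \frac{6}{5}$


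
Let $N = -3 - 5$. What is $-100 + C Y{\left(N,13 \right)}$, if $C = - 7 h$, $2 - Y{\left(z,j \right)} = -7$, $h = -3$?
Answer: $89$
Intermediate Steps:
$N = -8$ ($N = -3 - 5 = -8$)
$Y{\left(z,j \right)} = 9$ ($Y{\left(z,j \right)} = 2 - -7 = 2 + 7 = 9$)
$C = 21$ ($C = \left(-7\right) \left(-3\right) = 21$)
$-100 + C Y{\left(N,13 \right)} = -100 + 21 \cdot 9 = -100 + 189 = 89$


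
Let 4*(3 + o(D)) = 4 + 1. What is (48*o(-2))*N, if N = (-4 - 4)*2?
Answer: 1344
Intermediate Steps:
o(D) = -7/4 (o(D) = -3 + (4 + 1)/4 = -3 + (¼)*5 = -3 + 5/4 = -7/4)
N = -16 (N = -8*2 = -16)
(48*o(-2))*N = (48*(-7/4))*(-16) = -84*(-16) = 1344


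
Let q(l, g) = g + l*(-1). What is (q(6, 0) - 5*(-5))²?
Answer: 361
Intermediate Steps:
q(l, g) = g - l
(q(6, 0) - 5*(-5))² = ((0 - 1*6) - 5*(-5))² = ((0 - 6) + 25)² = (-6 + 25)² = 19² = 361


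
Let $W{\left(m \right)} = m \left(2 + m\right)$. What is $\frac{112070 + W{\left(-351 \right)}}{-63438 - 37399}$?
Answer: $- \frac{234569}{100837} \approx -2.3262$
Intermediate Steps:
$\frac{112070 + W{\left(-351 \right)}}{-63438 - 37399} = \frac{112070 - 351 \left(2 - 351\right)}{-63438 - 37399} = \frac{112070 - -122499}{-100837} = \left(112070 + 122499\right) \left(- \frac{1}{100837}\right) = 234569 \left(- \frac{1}{100837}\right) = - \frac{234569}{100837}$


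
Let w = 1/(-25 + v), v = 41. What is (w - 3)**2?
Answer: 2209/256 ≈ 8.6289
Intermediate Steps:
w = 1/16 (w = 1/(-25 + 41) = 1/16 ≈ 0.062500)
(w - 3)**2 = (1/16 - 3)**2 = (-47/16)**2 = 2209/256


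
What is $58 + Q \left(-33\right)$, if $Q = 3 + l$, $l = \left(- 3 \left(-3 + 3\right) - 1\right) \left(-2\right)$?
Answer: $-107$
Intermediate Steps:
$l = 2$ ($l = \left(\left(-3\right) 0 - 1\right) \left(-2\right) = \left(0 - 1\right) \left(-2\right) = \left(-1\right) \left(-2\right) = 2$)
$Q = 5$ ($Q = 3 + 2 = 5$)
$58 + Q \left(-33\right) = 58 + 5 \left(-33\right) = 58 - 165 = -107$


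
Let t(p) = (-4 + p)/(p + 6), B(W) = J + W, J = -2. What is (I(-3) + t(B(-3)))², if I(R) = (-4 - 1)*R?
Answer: 36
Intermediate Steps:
B(W) = -2 + W
t(p) = (-4 + p)/(6 + p)
I(R) = -5*R
(I(-3) + t(B(-3)))² = (-5*(-3) + (-4 + (-2 - 3))/(6 + (-2 - 3)))² = (15 + (-4 - 5)/(6 - 5))² = (15 - 9/1)² = (15 + 1*(-9))² = (15 - 9)² = 6² = 36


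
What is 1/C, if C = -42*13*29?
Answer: -1/15834 ≈ -6.3155e-5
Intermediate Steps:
C = -15834 (C = -546*29 = -15834)
1/C = 1/(-15834) = -1/15834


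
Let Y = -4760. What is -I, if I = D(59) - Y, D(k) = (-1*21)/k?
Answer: -280819/59 ≈ -4759.6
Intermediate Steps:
D(k) = -21/k
I = 280819/59 (I = -21/59 - 1*(-4760) = -21*1/59 + 4760 = -21/59 + 4760 = 280819/59 ≈ 4759.6)
-I = -1*280819/59 = -280819/59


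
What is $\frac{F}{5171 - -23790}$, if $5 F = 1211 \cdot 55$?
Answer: $\frac{13321}{28961} \approx 0.45996$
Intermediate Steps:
$F = 13321$ ($F = \frac{1211 \cdot 55}{5} = \frac{1}{5} \cdot 66605 = 13321$)
$\frac{F}{5171 - -23790} = \frac{13321}{5171 - -23790} = \frac{13321}{5171 + 23790} = \frac{13321}{28961}$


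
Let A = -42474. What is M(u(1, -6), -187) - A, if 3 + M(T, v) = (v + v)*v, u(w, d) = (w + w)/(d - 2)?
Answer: 112409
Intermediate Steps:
u(w, d) = 2*w/(-2 + d) (u(w, d) = (2*w)/(-2 + d) = 2*w/(-2 + d))
M(T, v) = -3 + 2*v² (M(T, v) = -3 + (v + v)*v = -3 + (2*v)*v = -3 + 2*v²)
M(u(1, -6), -187) - A = (-3 + 2*(-187)²) - 1*(-42474) = (-3 + 2*34969) + 42474 = (-3 + 69938) + 42474 = 69935 + 42474 = 112409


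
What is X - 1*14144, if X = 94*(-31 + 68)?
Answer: -10666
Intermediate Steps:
X = 3478 (X = 94*37 = 3478)
X - 1*14144 = 3478 - 1*14144 = 3478 - 14144 = -10666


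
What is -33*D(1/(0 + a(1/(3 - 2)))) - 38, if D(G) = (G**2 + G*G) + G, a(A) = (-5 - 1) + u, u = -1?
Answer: -1697/49 ≈ -34.633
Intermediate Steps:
a(A) = -7 (a(A) = (-5 - 1) - 1 = -6 - 1 = -7)
D(G) = G + 2*G**2 (D(G) = (G**2 + G**2) + G = 2*G**2 + G = G + 2*G**2)
-33*D(1/(0 + a(1/(3 - 2)))) - 38 = -33*(1 + 2/(0 - 7))/(0 - 7) - 38 = -33*(1 + 2/(-7))/(-7) - 38 = -(-33)*(1 + 2*(-1/7))/7 - 38 = -(-33)*(1 - 2/7)/7 - 38 = -(-33)*5/(7*7) - 38 = -33*(-5/49) - 38 = 165/49 - 38 = -1697/49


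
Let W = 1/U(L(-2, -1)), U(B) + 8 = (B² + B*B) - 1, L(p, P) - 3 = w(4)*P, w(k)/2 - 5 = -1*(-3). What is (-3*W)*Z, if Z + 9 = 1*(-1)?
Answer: 30/329 ≈ 0.091185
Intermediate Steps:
w(k) = 16 (w(k) = 10 + 2*(-1*(-3)) = 10 + 2*3 = 10 + 6 = 16)
L(p, P) = 3 + 16*P
U(B) = -9 + 2*B² (U(B) = -8 + ((B² + B*B) - 1) = -8 + ((B² + B²) - 1) = -8 + (2*B² - 1) = -8 + (-1 + 2*B²) = -9 + 2*B²)
Z = -10 (Z = -9 + 1*(-1) = -9 - 1 = -10)
W = 1/329 (W = 1/(-9 + 2*(3 + 16*(-1))²) = 1/(-9 + 2*(3 - 16)²) = 1/(-9 + 2*(-13)²) = 1/(-9 + 2*169) = 1/(-9 + 338) = 1/329 ≈ 0.0030395)
(-3*W)*Z = -3*1/329*(-10) = -3/329*(-10) = 30/329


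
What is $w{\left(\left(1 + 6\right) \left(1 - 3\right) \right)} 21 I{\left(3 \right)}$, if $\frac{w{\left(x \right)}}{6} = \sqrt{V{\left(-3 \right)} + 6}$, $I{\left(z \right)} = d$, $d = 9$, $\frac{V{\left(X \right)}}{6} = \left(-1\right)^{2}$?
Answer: $2268 \sqrt{3} \approx 3928.3$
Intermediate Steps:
$V{\left(X \right)} = 6$ ($V{\left(X \right)} = 6 \left(-1\right)^{2} = 6 \cdot 1 = 6$)
$I{\left(z \right)} = 9$
$w{\left(x \right)} = 12 \sqrt{3}$ ($w{\left(x \right)} = 6 \sqrt{6 + 6} = 6 \sqrt{12} = 6 \cdot 2 \sqrt{3} = 12 \sqrt{3}$)
$w{\left(\left(1 + 6\right) \left(1 - 3\right) \right)} 21 I{\left(3 \right)} = 12 \sqrt{3} \cdot 21 \cdot 9 = 252 \sqrt{3} \cdot 9 = 2268 \sqrt{3}$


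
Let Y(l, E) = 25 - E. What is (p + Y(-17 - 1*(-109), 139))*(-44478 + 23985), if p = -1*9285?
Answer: 192613707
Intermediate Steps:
p = -9285
(p + Y(-17 - 1*(-109), 139))*(-44478 + 23985) = (-9285 + (25 - 1*139))*(-44478 + 23985) = (-9285 + (25 - 139))*(-20493) = (-9285 - 114)*(-20493) = -9399*(-20493) = 192613707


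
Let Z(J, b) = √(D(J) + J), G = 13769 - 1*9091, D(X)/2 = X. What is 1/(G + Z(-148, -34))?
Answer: 2339/10942064 - I*√111/10942064 ≈ 0.00021376 - 9.6286e-7*I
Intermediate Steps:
D(X) = 2*X
G = 4678 (G = 13769 - 9091 = 4678)
Z(J, b) = √3*√J (Z(J, b) = √(2*J + J) = √(3*J) = √3*√J)
1/(G + Z(-148, -34)) = 1/(4678 + √3*√(-148)) = 1/(4678 + √3*(2*I*√37)) = 1/(4678 + 2*I*√111)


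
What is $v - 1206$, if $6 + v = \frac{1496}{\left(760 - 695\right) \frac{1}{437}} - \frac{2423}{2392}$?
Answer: $\frac{105782733}{11960} \approx 8844.7$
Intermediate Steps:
$v = \frac{120206493}{11960}$ ($v = -6 + \left(\frac{1496}{\left(760 - 695\right) \frac{1}{437}} - \frac{2423}{2392}\right) = -6 - \left(\frac{2423}{2392} - \frac{1496}{65 \cdot \frac{1}{437}}\right) = -6 - \left(\frac{2423}{2392} - \frac{1496}{\frac{65}{437}}\right) = -6 + \left(1496 \cdot \frac{437}{65} - \frac{2423}{2392}\right) = -6 + \left(\frac{653752}{65} - \frac{2423}{2392}\right) = -6 + \frac{120278253}{11960} = \frac{120206493}{11960} \approx 10051.0$)
$v - 1206 = \frac{120206493}{11960} - 1206 = \frac{105782733}{11960}$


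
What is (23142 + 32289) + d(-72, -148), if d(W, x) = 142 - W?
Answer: 55645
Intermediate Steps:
(23142 + 32289) + d(-72, -148) = (23142 + 32289) + (142 - 1*(-72)) = 55431 + (142 + 72) = 55431 + 214 = 55645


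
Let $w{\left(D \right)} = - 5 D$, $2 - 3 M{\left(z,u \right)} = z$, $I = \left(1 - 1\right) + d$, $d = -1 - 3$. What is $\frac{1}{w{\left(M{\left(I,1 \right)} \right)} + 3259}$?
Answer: $\frac{1}{3249} \approx 0.00030779$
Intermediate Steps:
$d = -4$ ($d = -1 - 3 = -4$)
$I = -4$ ($I = \left(1 - 1\right) - 4 = 0 - 4 = -4$)
$M{\left(z,u \right)} = \frac{2}{3} - \frac{z}{3}$
$\frac{1}{w{\left(M{\left(I,1 \right)} \right)} + 3259} = \frac{1}{- 5 \left(\frac{2}{3} - - \frac{4}{3}\right) + 3259} = \frac{1}{- 5 \left(\frac{2}{3} + \frac{4}{3}\right) + 3259} = \frac{1}{\left(-5\right) 2 + 3259} = \frac{1}{-10 + 3259} = \frac{1}{3249}$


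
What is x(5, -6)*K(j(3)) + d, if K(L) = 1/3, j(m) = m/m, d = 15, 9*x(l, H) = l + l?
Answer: 415/27 ≈ 15.370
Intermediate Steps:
x(l, H) = 2*l/9 (x(l, H) = (l + l)/9 = (2*l)/9 = 2*l/9)
j(m) = 1
K(L) = ⅓
x(5, -6)*K(j(3)) + d = ((2/9)*5)*(⅓) + 15 = (10/9)*(⅓) + 15 = 10/27 + 15 = 415/27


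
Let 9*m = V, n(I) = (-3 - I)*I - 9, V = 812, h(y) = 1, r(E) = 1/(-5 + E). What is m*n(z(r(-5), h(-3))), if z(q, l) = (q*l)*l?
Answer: -176813/225 ≈ -785.84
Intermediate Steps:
z(q, l) = q*l**2 (z(q, l) = (l*q)*l = q*l**2)
n(I) = -9 + I*(-3 - I) (n(I) = I*(-3 - I) - 9 = -9 + I*(-3 - I))
m = 812/9 (m = (1/9)*812 = 812/9 ≈ 90.222)
m*n(z(r(-5), h(-3))) = 812*(-9 - (1**2/(-5 - 5))**2 - 3*1**2/(-5 - 5))/9 = 812*(-9 - (1/(-10))**2 - 3/(-10))/9 = 812*(-9 - (-1/10*1)**2 - (-3)/10)/9 = 812*(-9 - (-1/10)**2 - 3*(-1/10))/9 = 812*(-9 - 1*1/100 + 3/10)/9 = 812*(-9 - 1/100 + 3/10)/9 = (812/9)*(-871/100) = -176813/225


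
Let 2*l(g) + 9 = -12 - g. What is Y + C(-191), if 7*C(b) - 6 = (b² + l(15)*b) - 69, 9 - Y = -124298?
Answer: 910005/7 ≈ 1.3000e+5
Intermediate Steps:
l(g) = -21/2 - g/2 (l(g) = -9/2 + (-12 - g)/2 = -9/2 + (-6 - g/2) = -21/2 - g/2)
Y = 124307 (Y = 9 - 1*(-124298) = 9 + 124298 = 124307)
C(b) = -9 - 18*b/7 + b²/7 (C(b) = 6/7 + ((b² + (-21/2 - ½*15)*b) - 69)/7 = 6/7 + ((b² + (-21/2 - 15/2)*b) - 69)/7 = 6/7 + ((b² - 18*b) - 69)/7 = 6/7 + (-69 + b² - 18*b)/7 = 6/7 + (-69/7 - 18*b/7 + b²/7) = -9 - 18*b/7 + b²/7)
Y + C(-191) = 124307 + (-9 - 18/7*(-191) + (⅐)*(-191)²) = 124307 + (-9 + 3438/7 + (⅐)*36481) = 124307 + (-9 + 3438/7 + 36481/7) = 124307 + 39856/7 = 910005/7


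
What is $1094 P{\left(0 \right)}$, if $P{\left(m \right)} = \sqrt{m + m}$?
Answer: $0$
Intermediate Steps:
$P{\left(m \right)} = \sqrt{2} \sqrt{m}$ ($P{\left(m \right)} = \sqrt{2 m} = \sqrt{2} \sqrt{m}$)
$1094 P{\left(0 \right)} = 1094 \sqrt{2} \sqrt{0} = 1094 \sqrt{2} \cdot 0 = 1094 \cdot 0 = 0$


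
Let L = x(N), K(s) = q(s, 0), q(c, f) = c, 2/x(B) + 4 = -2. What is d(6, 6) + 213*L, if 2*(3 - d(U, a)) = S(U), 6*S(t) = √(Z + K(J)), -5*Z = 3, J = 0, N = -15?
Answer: -68 - I*√15/60 ≈ -68.0 - 0.06455*I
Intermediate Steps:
Z = -⅗ (Z = -⅕*3 = -⅗ ≈ -0.60000)
x(B) = -⅓ (x(B) = 2/(-4 - 2) = 2/(-6) = 2*(-⅙) = -⅓)
K(s) = s
L = -⅓ ≈ -0.33333
S(t) = I*√15/30 (S(t) = √(-⅗ + 0)/6 = √(-⅗)/6 = (I*√15/5)/6 = I*√15/30)
d(U, a) = 3 - I*√15/60
d(6, 6) + 213*L = (3 - I*√15/60) + 213*(-⅓) = (3 - I*√15/60) - 71 = -68 - I*√15/60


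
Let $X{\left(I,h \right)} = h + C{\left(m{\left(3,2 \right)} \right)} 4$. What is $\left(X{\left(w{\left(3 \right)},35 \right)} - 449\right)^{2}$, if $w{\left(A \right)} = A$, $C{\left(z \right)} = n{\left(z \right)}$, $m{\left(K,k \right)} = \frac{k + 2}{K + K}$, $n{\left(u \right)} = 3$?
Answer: $161604$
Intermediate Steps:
$m{\left(K,k \right)} = \frac{2 + k}{2 K}$
$C{\left(z \right)} = 3$
$X{\left(I,h \right)} = 12 + h$ ($X{\left(I,h \right)} = h + 3 \cdot 4 = h + 12 = 12 + h$)
$\left(X{\left(w{\left(3 \right)},35 \right)} - 449\right)^{2} = \left(\left(12 + 35\right) - 449\right)^{2} = \left(47 + \left(-456 + 7\right)\right)^{2} = \left(47 - 449\right)^{2} = \left(-402\right)^{2} = 161604$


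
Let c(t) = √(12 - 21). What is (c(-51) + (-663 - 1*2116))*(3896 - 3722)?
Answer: -483546 + 522*I ≈ -4.8355e+5 + 522.0*I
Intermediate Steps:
c(t) = 3*I (c(t) = √(-9) = 3*I)
(c(-51) + (-663 - 1*2116))*(3896 - 3722) = (3*I + (-663 - 1*2116))*(3896 - 3722) = (3*I + (-663 - 2116))*174 = (3*I - 2779)*174 = (-2779 + 3*I)*174 = -483546 + 522*I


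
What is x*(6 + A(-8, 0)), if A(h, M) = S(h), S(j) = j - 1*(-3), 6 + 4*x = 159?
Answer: 153/4 ≈ 38.250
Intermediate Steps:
x = 153/4 (x = -3/2 + (1/4)*159 = -3/2 + 159/4 = 153/4 ≈ 38.250)
S(j) = 3 + j (S(j) = j + 3 = 3 + j)
A(h, M) = 3 + h
x*(6 + A(-8, 0)) = 153*(6 + (3 - 8))/4 = 153*(6 - 5)/4 = (153/4)*1 = 153/4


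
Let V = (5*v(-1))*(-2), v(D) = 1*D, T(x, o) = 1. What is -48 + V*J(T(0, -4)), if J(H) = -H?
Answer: -58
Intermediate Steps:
v(D) = D
V = 10 (V = (5*(-1))*(-2) = -5*(-2) = 10)
-48 + V*J(T(0, -4)) = -48 + 10*(-1*1) = -48 + 10*(-1) = -48 - 10 = -58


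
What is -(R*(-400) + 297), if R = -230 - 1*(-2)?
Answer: -91497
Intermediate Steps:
R = -228 (R = -230 + 2 = -228)
-(R*(-400) + 297) = -(-228*(-400) + 297) = -(91200 + 297) = -1*91497 = -91497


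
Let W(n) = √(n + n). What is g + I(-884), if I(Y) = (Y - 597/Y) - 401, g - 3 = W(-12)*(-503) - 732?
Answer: -1779779/884 - 1006*I*√6 ≈ -2013.3 - 2464.2*I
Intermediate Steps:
W(n) = √2*√n (W(n) = √(2*n) = √2*√n)
g = -729 - 1006*I*√6 (g = 3 + ((√2*√(-12))*(-503) - 732) = 3 + ((√2*(2*I*√3))*(-503) - 732) = 3 + ((2*I*√6)*(-503) - 732) = 3 + (-1006*I*√6 - 732) = 3 + (-732 - 1006*I*√6) = -729 - 1006*I*√6 ≈ -729.0 - 2464.2*I)
I(Y) = -401 + Y - 597/Y
g + I(-884) = (-729 - 1006*I*√6) + (-401 - 884 - 597/(-884)) = (-729 - 1006*I*√6) + (-401 - 884 - 597*(-1/884)) = (-729 - 1006*I*√6) + (-401 - 884 + 597/884) = (-729 - 1006*I*√6) - 1135343/884 = -1779779/884 - 1006*I*√6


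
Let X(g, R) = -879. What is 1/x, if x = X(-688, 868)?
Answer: -1/879 ≈ -0.0011377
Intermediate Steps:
x = -879
1/x = 1/(-879) = -1/879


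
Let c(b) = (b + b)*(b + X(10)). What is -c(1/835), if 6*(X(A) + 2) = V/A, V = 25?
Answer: 15853/4183350 ≈ 0.0037895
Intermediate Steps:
X(A) = -2 + 25/(6*A) (X(A) = -2 + (25/A)/6 = -2 + 25/(6*A))
c(b) = 2*b*(-19/12 + b) (c(b) = (b + b)*(b + (-2 + (25/6)/10)) = (2*b)*(b + (-2 + (25/6)*(1/10))) = (2*b)*(b + (-2 + 5/12)) = (2*b)*(b - 19/12) = (2*b)*(-19/12 + b) = 2*b*(-19/12 + b))
-c(1/835) = -(-19 + 12/835)/(6*835) = -(-15853)/(6*835*835) = -1*(-15853/4183350) = 15853/4183350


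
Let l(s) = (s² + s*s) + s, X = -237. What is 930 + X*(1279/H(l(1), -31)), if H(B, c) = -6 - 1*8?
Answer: 316143/14 ≈ 22582.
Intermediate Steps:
l(s) = s + 2*s² (l(s) = (s² + s²) + s = 2*s² + s = s + 2*s²)
H(B, c) = -14 (H(B, c) = -6 - 8 = -14)
930 + X*(1279/H(l(1), -31)) = 930 - 303123/(-14) = 930 - 303123*(-1)/14 = 930 - 237*(-1279/14) = 930 + 303123/14 = 316143/14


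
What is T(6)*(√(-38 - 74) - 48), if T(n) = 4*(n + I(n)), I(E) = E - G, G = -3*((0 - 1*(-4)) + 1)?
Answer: -5184 + 432*I*√7 ≈ -5184.0 + 1143.0*I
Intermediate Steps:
G = -15 (G = -3*((0 + 4) + 1) = -3*(4 + 1) = -3*5 = -15)
I(E) = 15 + E (I(E) = E - 1*(-15) = E + 15 = 15 + E)
T(n) = 60 + 8*n (T(n) = 4*(n + (15 + n)) = 4*(15 + 2*n) = 60 + 8*n)
T(6)*(√(-38 - 74) - 48) = (60 + 8*6)*(√(-38 - 74) - 48) = (60 + 48)*(√(-112) - 48) = 108*(4*I*√7 - 48) = 108*(-48 + 4*I*√7) = -5184 + 432*I*√7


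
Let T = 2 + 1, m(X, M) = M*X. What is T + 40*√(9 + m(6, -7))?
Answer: 3 + 40*I*√33 ≈ 3.0 + 229.78*I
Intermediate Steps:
T = 3
T + 40*√(9 + m(6, -7)) = 3 + 40*√(9 - 7*6) = 3 + 40*√(9 - 42) = 3 + 40*√(-33) = 3 + 40*(I*√33) = 3 + 40*I*√33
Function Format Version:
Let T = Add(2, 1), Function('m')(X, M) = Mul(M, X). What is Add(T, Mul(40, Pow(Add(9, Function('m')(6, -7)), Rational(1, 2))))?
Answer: Add(3, Mul(40, I, Pow(33, Rational(1, 2)))) ≈ Add(3.0000, Mul(229.78, I))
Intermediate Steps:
T = 3
Add(T, Mul(40, Pow(Add(9, Function('m')(6, -7)), Rational(1, 2)))) = Add(3, Mul(40, Pow(Add(9, Mul(-7, 6)), Rational(1, 2)))) = Add(3, Mul(40, Pow(Add(9, -42), Rational(1, 2)))) = Add(3, Mul(40, Pow(-33, Rational(1, 2)))) = Add(3, Mul(40, Mul(I, Pow(33, Rational(1, 2))))) = Add(3, Mul(40, I, Pow(33, Rational(1, 2))))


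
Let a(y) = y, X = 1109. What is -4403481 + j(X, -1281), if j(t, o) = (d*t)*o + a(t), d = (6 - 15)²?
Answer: -119473321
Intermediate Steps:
d = 81 (d = (-9)² = 81)
j(t, o) = t + 81*o*t (j(t, o) = (81*t)*o + t = 81*o*t + t = t + 81*o*t)
-4403481 + j(X, -1281) = -4403481 + 1109*(1 + 81*(-1281)) = -4403481 + 1109*(1 - 103761) = -4403481 + 1109*(-103760) = -4403481 - 115069840 = -119473321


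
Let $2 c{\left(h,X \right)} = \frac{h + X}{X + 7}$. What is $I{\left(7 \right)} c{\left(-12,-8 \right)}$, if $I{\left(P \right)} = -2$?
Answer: $-20$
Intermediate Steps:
$c{\left(h,X \right)} = \frac{X + h}{2 \left(7 + X\right)}$ ($c{\left(h,X \right)} = \frac{\left(h + X\right) \frac{1}{X + 7}}{2} = \frac{\left(X + h\right) \frac{1}{7 + X}}{2} = \frac{\frac{1}{7 + X} \left(X + h\right)}{2} = \frac{X + h}{2 \left(7 + X\right)}$)
$I{\left(7 \right)} c{\left(-12,-8 \right)} = - 2 \frac{-8 - 12}{2 \left(7 - 8\right)} = - 2 \cdot \frac{1}{2} \frac{1}{-1} \left(-20\right) = - 2 \cdot \frac{1}{2} \left(-1\right) \left(-20\right) = \left(-2\right) 10 = -20$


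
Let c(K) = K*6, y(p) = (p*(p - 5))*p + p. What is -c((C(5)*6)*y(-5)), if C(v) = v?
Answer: 45900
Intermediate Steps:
y(p) = p + p²*(-5 + p) (y(p) = (p*(-5 + p))*p + p = p²*(-5 + p) + p = p + p²*(-5 + p))
c(K) = 6*K
-c((C(5)*6)*y(-5)) = -6*(5*6)*(-5*(1 + (-5)² - 5*(-5))) = -6*30*(-5*(1 + 25 + 25)) = -6*30*(-5*51) = -6*30*(-255) = -6*(-7650) = -1*(-45900) = 45900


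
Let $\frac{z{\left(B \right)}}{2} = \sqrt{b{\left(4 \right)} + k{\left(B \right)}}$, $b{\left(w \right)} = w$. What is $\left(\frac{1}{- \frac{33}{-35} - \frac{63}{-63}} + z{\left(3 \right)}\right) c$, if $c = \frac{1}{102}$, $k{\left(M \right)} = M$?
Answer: $\frac{35}{6936} + \frac{\sqrt{7}}{51} \approx 0.056924$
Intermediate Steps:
$c = \frac{1}{102} \approx 0.0098039$
$z{\left(B \right)} = 2 \sqrt{4 + B}$
$\left(\frac{1}{- \frac{33}{-35} - \frac{63}{-63}} + z{\left(3 \right)}\right) c = \left(\frac{1}{- \frac{33}{-35} - \frac{63}{-63}} + 2 \sqrt{4 + 3}\right) \frac{1}{102} = \left(\frac{1}{\left(-33\right) \left(- \frac{1}{35}\right) - -1} + 2 \sqrt{7}\right) \frac{1}{102} = \left(\frac{1}{\frac{33}{35} + 1} + 2 \sqrt{7}\right) \frac{1}{102} = \left(\frac{1}{\frac{68}{35}} + 2 \sqrt{7}\right) \frac{1}{102} = \left(\frac{35}{68} + 2 \sqrt{7}\right) \frac{1}{102} = \frac{35}{6936} + \frac{\sqrt{7}}{51}$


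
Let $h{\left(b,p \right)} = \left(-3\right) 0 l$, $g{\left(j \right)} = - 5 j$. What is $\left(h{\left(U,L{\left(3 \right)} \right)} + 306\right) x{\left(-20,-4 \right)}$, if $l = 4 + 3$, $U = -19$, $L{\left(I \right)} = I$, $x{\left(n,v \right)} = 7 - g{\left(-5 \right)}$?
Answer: $-5508$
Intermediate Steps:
$x{\left(n,v \right)} = -18$ ($x{\left(n,v \right)} = 7 - \left(-5\right) \left(-5\right) = 7 - 25 = -18$)
$l = 7$
$h{\left(b,p \right)} = 0$ ($h{\left(b,p \right)} = \left(-3\right) 0 \cdot 7 = 0 \cdot 7 = 0$)
$\left(h{\left(U,L{\left(3 \right)} \right)} + 306\right) x{\left(-20,-4 \right)} = \left(0 + 306\right) \left(-18\right) = 306 \left(-18\right) = -5508$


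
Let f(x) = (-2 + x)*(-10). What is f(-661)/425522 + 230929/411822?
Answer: 368597627/639559566 ≈ 0.57633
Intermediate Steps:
f(x) = 20 - 10*x
f(-661)/425522 + 230929/411822 = (20 - 10*(-661))/425522 + 230929/411822 = (20 + 6610)*(1/425522) + 230929*(1/411822) = 6630*(1/425522) + 230929/411822 = 3315/212761 + 230929/411822 = 368597627/639559566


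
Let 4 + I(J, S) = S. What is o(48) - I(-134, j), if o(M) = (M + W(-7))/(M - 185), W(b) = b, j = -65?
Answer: 9412/137 ≈ 68.701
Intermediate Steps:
I(J, S) = -4 + S
o(M) = (-7 + M)/(-185 + M) (o(M) = (M - 7)/(M - 185) = (-7 + M)/(-185 + M))
o(48) - I(-134, j) = (-7 + 48)/(-185 + 48) - (-4 - 65) = 41/(-137) - 1*(-69) = -1/137*41 + 69 = -41/137 + 69 = 9412/137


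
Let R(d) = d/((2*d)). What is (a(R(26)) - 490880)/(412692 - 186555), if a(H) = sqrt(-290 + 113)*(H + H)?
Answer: -490880/226137 + I*sqrt(177)/226137 ≈ -2.1707 + 5.8832e-5*I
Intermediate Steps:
R(d) = 1/2 (R(d) = d*(1/(2*d)) = 1/2)
a(H) = 2*I*H*sqrt(177) (a(H) = sqrt(-177)*(2*H) = (I*sqrt(177))*(2*H) = 2*I*H*sqrt(177))
(a(R(26)) - 490880)/(412692 - 186555) = (2*I*(1/2)*sqrt(177) - 490880)/(412692 - 186555) = (I*sqrt(177) - 490880)/226137 = (-490880 + I*sqrt(177))*(1/226137) = -490880/226137 + I*sqrt(177)/226137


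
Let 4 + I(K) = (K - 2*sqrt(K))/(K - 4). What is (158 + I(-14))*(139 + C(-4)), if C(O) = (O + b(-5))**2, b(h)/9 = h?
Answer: 3538220/9 + 2540*I*sqrt(14)/9 ≈ 3.9314e+5 + 1056.0*I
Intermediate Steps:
b(h) = 9*h
C(O) = (-45 + O)**2 (C(O) = (O + 9*(-5))**2 = (O - 45)**2 = (-45 + O)**2)
I(K) = -4 + (K - 2*sqrt(K))/(-4 + K) (I(K) = -4 + (K - 2*sqrt(K))/(K - 4) = -4 + (K - 2*sqrt(K))/(-4 + K))
(158 + I(-14))*(139 + C(-4)) = (158 + (16 - 3*(-14) - 2*I*sqrt(14))/(-4 - 14))*(139 + (-45 - 4)**2) = (158 + (16 + 42 - 2*I*sqrt(14))/(-18))*(139 + (-49)**2) = (158 - (16 + 42 - 2*I*sqrt(14))/18)*(139 + 2401) = (158 - (58 - 2*I*sqrt(14))/18)*2540 = (158 + (-29/9 + I*sqrt(14)/9))*2540 = (1393/9 + I*sqrt(14)/9)*2540 = 3538220/9 + 2540*I*sqrt(14)/9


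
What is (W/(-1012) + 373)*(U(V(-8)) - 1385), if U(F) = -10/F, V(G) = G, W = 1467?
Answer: -2081209815/4048 ≈ -5.1413e+5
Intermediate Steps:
(W/(-1012) + 373)*(U(V(-8)) - 1385) = (1467/(-1012) + 373)*(-10/(-8) - 1385) = (1467*(-1/1012) + 373)*(-10*(-⅛) - 1385) = (-1467/1012 + 373)*(5/4 - 1385) = (376009/1012)*(-5535/4) = -2081209815/4048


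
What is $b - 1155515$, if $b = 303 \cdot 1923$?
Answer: $-572846$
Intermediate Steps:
$b = 582669$
$b - 1155515 = 582669 - 1155515 = -572846$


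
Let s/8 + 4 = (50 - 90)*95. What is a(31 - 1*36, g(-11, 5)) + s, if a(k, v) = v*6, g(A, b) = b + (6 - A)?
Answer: -30300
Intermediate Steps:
g(A, b) = 6 + b - A
a(k, v) = 6*v
s = -30432 (s = -32 + 8*((50 - 90)*95) = -32 + 8*(-40*95) = -32 + 8*(-3800) = -32 - 30400 = -30432)
a(31 - 1*36, g(-11, 5)) + s = 6*(6 + 5 - 1*(-11)) - 30432 = 6*(6 + 5 + 11) - 30432 = 6*22 - 30432 = 132 - 30432 = -30300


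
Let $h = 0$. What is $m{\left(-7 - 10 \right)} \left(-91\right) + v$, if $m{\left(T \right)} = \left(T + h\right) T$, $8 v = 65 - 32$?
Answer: $- \frac{210359}{8} \approx -26295.0$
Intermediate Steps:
$v = \frac{33}{8}$ ($v = \frac{65 - 32}{8} = \frac{1}{8} \cdot 33 = \frac{33}{8} \approx 4.125$)
$m{\left(T \right)} = T^{2}$ ($m{\left(T \right)} = \left(T + 0\right) T = T T = T^{2}$)
$m{\left(-7 - 10 \right)} \left(-91\right) + v = \left(-7 - 10\right)^{2} \left(-91\right) + \frac{33}{8} = \left(-17\right)^{2} \left(-91\right) + \frac{33}{8} = 289 \left(-91\right) + \frac{33}{8} = -26299 + \frac{33}{8} = - \frac{210359}{8}$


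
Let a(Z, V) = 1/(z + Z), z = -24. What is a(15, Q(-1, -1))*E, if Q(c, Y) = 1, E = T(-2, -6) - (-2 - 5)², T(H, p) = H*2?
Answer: 53/9 ≈ 5.8889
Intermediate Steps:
T(H, p) = 2*H
E = -53 (E = 2*(-2) - (-2 - 5)² = -4 - 1*(-7)² = -4 - 1*49 = -4 - 49 = -53)
a(Z, V) = 1/(-24 + Z)
a(15, Q(-1, -1))*E = -53/(-24 + 15) = -53/(-9) = -⅑*(-53) = 53/9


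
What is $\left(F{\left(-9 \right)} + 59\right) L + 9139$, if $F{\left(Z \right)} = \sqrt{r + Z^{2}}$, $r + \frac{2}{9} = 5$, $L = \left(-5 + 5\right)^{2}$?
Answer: $9139$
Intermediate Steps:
$L = 0$ ($L = 0^{2} = 0$)
$r = \frac{43}{9}$ ($r = - \frac{2}{9} + 5 = \frac{43}{9} \approx 4.7778$)
$F{\left(Z \right)} = \sqrt{\frac{43}{9} + Z^{2}}$
$\left(F{\left(-9 \right)} + 59\right) L + 9139 = \left(\frac{\sqrt{43 + 9 \left(-9\right)^{2}}}{3} + 59\right) 0 + 9139 = \left(\frac{\sqrt{43 + 9 \cdot 81}}{3} + 59\right) 0 + 9139 = \left(\frac{\sqrt{43 + 729}}{3} + 59\right) 0 + 9139 = \left(\frac{\sqrt{772}}{3} + 59\right) 0 + 9139 = \left(\frac{2 \sqrt{193}}{3} + 59\right) 0 + 9139 = \left(59 + \frac{2 \sqrt{193}}{3}\right) 0 + 9139 = 0 + 9139 = 9139$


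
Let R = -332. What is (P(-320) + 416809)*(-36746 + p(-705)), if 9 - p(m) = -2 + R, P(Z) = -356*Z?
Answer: -19320127787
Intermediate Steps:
p(m) = 343 (p(m) = 9 - (-2 - 332) = 9 - 1*(-334) = 9 + 334 = 343)
(P(-320) + 416809)*(-36746 + p(-705)) = (-356*(-320) + 416809)*(-36746 + 343) = (113920 + 416809)*(-36403) = 530729*(-36403) = -19320127787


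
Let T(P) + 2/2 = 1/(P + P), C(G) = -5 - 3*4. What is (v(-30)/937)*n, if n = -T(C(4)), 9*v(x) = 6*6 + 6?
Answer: 245/47787 ≈ 0.0051269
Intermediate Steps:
C(G) = -17 (C(G) = -5 - 12 = -17)
v(x) = 14/3 (v(x) = (6*6 + 6)/9 = (36 + 6)/9 = (⅑)*42 = 14/3)
T(P) = -1 + 1/(2*P) (T(P) = -1 + 1/(P + P) = -1 + 1/(2*P))
n = 35/34 (n = -(½ - 1*(-17))/(-17) = -(-1)*(½ + 17)/17 = -(-1)*35/(17*2) = -1*(-35/34) = 35/34 ≈ 1.0294)
(v(-30)/937)*n = ((14/3)/937)*(35/34) = ((14/3)*(1/937))*(35/34) = (14/2811)*(35/34) = 245/47787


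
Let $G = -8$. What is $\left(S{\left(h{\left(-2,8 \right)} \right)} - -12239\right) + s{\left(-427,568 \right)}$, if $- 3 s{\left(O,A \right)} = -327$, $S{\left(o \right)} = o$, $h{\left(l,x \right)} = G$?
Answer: $12340$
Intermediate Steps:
$h{\left(l,x \right)} = -8$
$s{\left(O,A \right)} = 109$ ($s{\left(O,A \right)} = \left(- \frac{1}{3}\right) \left(-327\right) = 109$)
$\left(S{\left(h{\left(-2,8 \right)} \right)} - -12239\right) + s{\left(-427,568 \right)} = \left(-8 - -12239\right) + 109 = \left(-8 + 12239\right) + 109 = 12231 + 109 = 12340$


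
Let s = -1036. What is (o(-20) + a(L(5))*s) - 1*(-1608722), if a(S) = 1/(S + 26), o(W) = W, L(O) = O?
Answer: 49868726/31 ≈ 1.6087e+6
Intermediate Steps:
a(S) = 1/(26 + S)
(o(-20) + a(L(5))*s) - 1*(-1608722) = (-20 - 1036/(26 + 5)) - 1*(-1608722) = (-20 - 1036/31) + 1608722 = -1656/31 + 1608722 = 49868726/31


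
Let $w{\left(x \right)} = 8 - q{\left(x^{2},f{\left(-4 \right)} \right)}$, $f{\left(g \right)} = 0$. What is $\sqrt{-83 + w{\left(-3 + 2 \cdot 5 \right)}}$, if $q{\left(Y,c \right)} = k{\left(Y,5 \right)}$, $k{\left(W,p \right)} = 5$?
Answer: $4 i \sqrt{5} \approx 8.9443 i$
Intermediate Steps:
$q{\left(Y,c \right)} = 5$
$w{\left(x \right)} = 3$ ($w{\left(x \right)} = 8 - 5 = 3$)
$\sqrt{-83 + w{\left(-3 + 2 \cdot 5 \right)}} = \sqrt{-83 + 3} = \sqrt{-80} = 4 i \sqrt{5}$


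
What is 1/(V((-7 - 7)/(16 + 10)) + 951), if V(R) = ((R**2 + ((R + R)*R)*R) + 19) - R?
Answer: 2197/2132224 ≈ 0.0010304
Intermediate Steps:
V(R) = 19 + R**2 - R + 2*R**3 (V(R) = ((R**2 + ((2*R)*R)*R) + 19) - R = ((R**2 + (2*R**2)*R) + 19) - R = ((R**2 + 2*R**3) + 19) - R = (19 + R**2 + 2*R**3) - R = 19 + R**2 - R + 2*R**3)
1/(V((-7 - 7)/(16 + 10)) + 951) = 1/((19 + ((-7 - 7)/(16 + 10))**2 - (-7 - 7)/(16 + 10) + 2*((-7 - 7)/(16 + 10))**3) + 951) = 1/((19 + (-14/26)**2 - (-14)/26 + 2*(-14/26)**3) + 951) = 1/((19 + (-14*1/26)**2 - (-14)/26 + 2*(-14*1/26)**3) + 951) = 1/((19 + (-7/13)**2 - 1*(-7/13) + 2*(-7/13)**3) + 951) = 1/((19 + 49/169 + 7/13 + 2*(-343/2197)) + 951) = 1/((19 + 49/169 + 7/13 - 686/2197) + 951) = 1/(42877/2197 + 951) = 1/(2132224/2197) = 2197/2132224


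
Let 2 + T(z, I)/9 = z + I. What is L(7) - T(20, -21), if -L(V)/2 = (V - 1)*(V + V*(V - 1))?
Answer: -561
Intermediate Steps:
T(z, I) = -18 + 9*I + 9*z (T(z, I) = -18 + 9*(z + I) = -18 + 9*(I + z) = -18 + (9*I + 9*z) = -18 + 9*I + 9*z)
L(V) = -2*(-1 + V)*(V + V*(-1 + V)) (L(V) = -2*(V - 1)*(V + V*(V - 1)) = -2*(-1 + V)*(V + V*(-1 + V)))
L(7) - T(20, -21) = 2*7²*(1 - 1*7) - (-18 + 9*(-21) + 9*20) = 2*49*(1 - 7) - (-18 - 189 + 180) = 2*49*(-6) - 1*(-27) = -588 + 27 = -561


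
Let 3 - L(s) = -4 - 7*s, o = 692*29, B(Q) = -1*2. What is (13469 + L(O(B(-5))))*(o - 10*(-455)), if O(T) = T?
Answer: 331407516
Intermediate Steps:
B(Q) = -2
o = 20068
L(s) = 7 + 7*s (L(s) = 3 - (-4 - 7*s) = 3 + (4 + 7*s) = 7 + 7*s)
(13469 + L(O(B(-5))))*(o - 10*(-455)) = (13469 + (7 + 7*(-2)))*(20068 - 10*(-455)) = (13469 + (7 - 14))*(20068 + 4550) = (13469 - 7)*24618 = 13462*24618 = 331407516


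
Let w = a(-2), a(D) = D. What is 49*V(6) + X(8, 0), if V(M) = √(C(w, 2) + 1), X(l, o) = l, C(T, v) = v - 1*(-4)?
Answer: 8 + 49*√7 ≈ 137.64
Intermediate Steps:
w = -2
C(T, v) = 4 + v (C(T, v) = v + 4 = 4 + v)
V(M) = √7 (V(M) = √((4 + 2) + 1) = √(6 + 1) = √7)
49*V(6) + X(8, 0) = 49*√7 + 8 = 8 + 49*√7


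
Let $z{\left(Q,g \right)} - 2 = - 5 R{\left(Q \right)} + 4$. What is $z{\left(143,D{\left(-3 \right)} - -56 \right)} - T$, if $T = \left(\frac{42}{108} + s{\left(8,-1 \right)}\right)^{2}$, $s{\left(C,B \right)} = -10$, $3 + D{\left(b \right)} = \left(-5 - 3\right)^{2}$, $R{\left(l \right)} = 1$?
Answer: $- \frac{29605}{324} \approx -91.373$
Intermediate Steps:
$D{\left(b \right)} = 61$ ($D{\left(b \right)} = -3 + \left(-5 - 3\right)^{2} = -3 + \left(-8\right)^{2} = -3 + 64 = 61$)
$z{\left(Q,g \right)} = 1$ ($z{\left(Q,g \right)} = 2 + \left(\left(-5\right) 1 + 4\right) = 2 + \left(-5 + 4\right) = 2 - 1 = 1$)
$T = \frac{29929}{324}$ ($T = \left(\frac{42}{108} - 10\right)^{2} = \left(42 \cdot \frac{1}{108} - 10\right)^{2} = \left(\frac{7}{18} - 10\right)^{2} = \left(- \frac{173}{18}\right)^{2} = \frac{29929}{324} \approx 92.373$)
$z{\left(143,D{\left(-3 \right)} - -56 \right)} - T = 1 - \frac{29929}{324} = - \frac{29605}{324}$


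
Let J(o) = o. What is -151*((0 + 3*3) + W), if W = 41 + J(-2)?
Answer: -7248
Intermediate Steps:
W = 39 (W = 41 - 2 = 39)
-151*((0 + 3*3) + W) = -151*((0 + 3*3) + 39) = -151*((0 + 9) + 39) = -151*(9 + 39) = -151*48 = -7248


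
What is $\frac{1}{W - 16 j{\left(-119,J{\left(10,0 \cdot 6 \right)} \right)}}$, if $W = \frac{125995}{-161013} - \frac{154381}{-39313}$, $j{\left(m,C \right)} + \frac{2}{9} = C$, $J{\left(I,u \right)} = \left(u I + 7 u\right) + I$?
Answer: $- \frac{18989712207}{2911122656830} \approx -0.0065232$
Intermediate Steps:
$J{\left(I,u \right)} = I + 7 u + I u$ ($J{\left(I,u \right)} = \left(I u + 7 u\right) + I = \left(7 u + I u\right) + I = I + 7 u + I u$)
$j{\left(m,C \right)} = - \frac{2}{9} + C$
$W = \frac{19904106518}{6329904069}$ ($W = 125995 \left(- \frac{1}{161013}\right) - - \frac{154381}{39313} = - \frac{125995}{161013} + \frac{154381}{39313} = \frac{19904106518}{6329904069} \approx 3.1445$)
$\frac{1}{W - 16 j{\left(-119,J{\left(10,0 \cdot 6 \right)} \right)}} = \frac{1}{\frac{19904106518}{6329904069} - 16 \left(- \frac{2}{9} + \left(10 + 7 \cdot 0 \cdot 6 + 10 \cdot 0 \cdot 6\right)\right)} = \frac{1}{\frac{19904106518}{6329904069} - 16 \left(- \frac{2}{9} + \left(10 + 7 \cdot 0 + 10 \cdot 0\right)\right)} = \frac{1}{\frac{19904106518}{6329904069} - 16 \left(- \frac{2}{9} + \left(10 + 0 + 0\right)\right)} = \frac{1}{\frac{19904106518}{6329904069} - 16 \left(- \frac{2}{9} + 10\right)} = \frac{1}{\frac{19904106518}{6329904069} - \frac{1408}{9}} = \frac{1}{- \frac{2911122656830}{18989712207}} = - \frac{18989712207}{2911122656830}$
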